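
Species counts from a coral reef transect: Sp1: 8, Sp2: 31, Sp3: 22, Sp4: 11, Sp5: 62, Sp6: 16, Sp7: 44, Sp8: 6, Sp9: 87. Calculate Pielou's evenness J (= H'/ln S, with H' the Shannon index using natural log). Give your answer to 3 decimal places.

Total N = 8+31+22+11+62+16+44+6+87 = 287, so the proportions are 0.02787, 0.10801, 0.07666, 0.03833, 0.21603, 0.05575, 0.15331, 0.02091, 0.30314 (working shown to 5 dp, full precision carried).
H' = −Σ pᵢ ln pᵢ = −((-0.09979) + (-0.24038) + (-0.19688) + (-0.12501) + (-0.33103) + (-0.16094) + (-0.28750) + (-0.08086) + (-0.36182)) = 1.88422.
With S = 9 species, ln S = 2.19722, so J = 1.88422/2.19722 = 0.85754, i.e. 0.858 to 3 decimal places.

0.858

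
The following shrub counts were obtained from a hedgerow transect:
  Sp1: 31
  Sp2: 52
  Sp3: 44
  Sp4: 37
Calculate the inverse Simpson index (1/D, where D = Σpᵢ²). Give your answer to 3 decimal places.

3.859

Total N = 31+52+44+37 = 164, so the proportions are 0.1890244, 0.3170732, 0.2682927, 0.2256098 (working shown to 7 dp, full precision carried).
D = 0.1890244² + 0.3170732² + 0.2682927² + 0.2256098² = 0.0357302 + 0.1005354 + 0.0719810 + 0.0508998 = 0.2591463.
So 1/D = 3.85882, i.e. 3.859 to 3 decimal places.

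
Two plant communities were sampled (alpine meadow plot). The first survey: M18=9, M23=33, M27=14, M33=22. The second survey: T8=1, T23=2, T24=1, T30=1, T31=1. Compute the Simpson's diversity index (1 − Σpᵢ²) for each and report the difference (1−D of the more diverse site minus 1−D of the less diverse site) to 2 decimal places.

0.08

The first survey: N=78, proportions 0.1154, 0.4231, 0.1795, 0.2821, giving 1−D = 0.6959 (working shown to 4 dp, full precision carried).
The second survey: N=6, proportions 0.1667, 0.3333, 0.1667, 0.1667, 0.1667, giving 1−D = 0.7778.
Difference = |0.6959 − 0.7778| = 0.0819, i.e. 0.08 to 2 decimal places.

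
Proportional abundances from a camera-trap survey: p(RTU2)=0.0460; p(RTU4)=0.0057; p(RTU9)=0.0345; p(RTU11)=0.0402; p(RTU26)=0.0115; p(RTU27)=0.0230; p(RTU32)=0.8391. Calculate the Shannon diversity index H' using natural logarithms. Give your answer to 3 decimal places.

0.702

Each pᵢ ln pᵢ term (working shown to 5 dp, full precision carried): 0.046×(-3.07911)=-0.14164, 0.0057×(-5.16729)=-0.02945, 0.0345×(-3.36680)=-0.11615, 0.0402×(-3.21389)=-0.12920, 0.0115×(-4.46541)=-0.05135, 0.023×(-3.77226)=-0.08676, 0.8391×(-0.17543)=-0.14720.
Sum = -0.70176, so H' = 0.702.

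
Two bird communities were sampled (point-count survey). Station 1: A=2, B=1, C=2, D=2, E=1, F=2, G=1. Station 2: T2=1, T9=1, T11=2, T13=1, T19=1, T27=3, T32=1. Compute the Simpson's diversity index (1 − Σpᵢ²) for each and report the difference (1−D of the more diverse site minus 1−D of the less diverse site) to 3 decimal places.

0.023

Station 1: N=11, proportions 0.18182, 0.09091, 0.18182, 0.18182, 0.09091, 0.18182, 0.09091, giving 1−D = 0.84298 (working shown to 5 dp, full precision carried).
Station 2: N=10, proportions 0.1, 0.1, 0.2, 0.1, 0.1, 0.3, 0.1, giving 1−D = 0.82000.
Difference = |0.84298 − 0.82000| = 0.02298, i.e. 0.023 to 3 decimal places.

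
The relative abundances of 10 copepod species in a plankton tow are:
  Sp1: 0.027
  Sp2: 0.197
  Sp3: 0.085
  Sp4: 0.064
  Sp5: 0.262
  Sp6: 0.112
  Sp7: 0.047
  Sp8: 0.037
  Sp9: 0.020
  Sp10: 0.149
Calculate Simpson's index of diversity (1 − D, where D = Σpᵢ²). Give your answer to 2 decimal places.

0.84

D = 0.027² + 0.197² + 0.085² + 0.064² + 0.262² + 0.112² + 0.047² + 0.037² + 0.02² + 0.149² = 0.0007 + 0.0388 + 0.0072 + 0.0041 + 0.0686 + 0.0125 + 0.0022 + 0.0014 + 0.0004 + 0.0222 = 0.1582 (working shown to 4 dp, full precision carried).
So 1 − D = 0.8418, i.e. 0.84 to 2 decimal places.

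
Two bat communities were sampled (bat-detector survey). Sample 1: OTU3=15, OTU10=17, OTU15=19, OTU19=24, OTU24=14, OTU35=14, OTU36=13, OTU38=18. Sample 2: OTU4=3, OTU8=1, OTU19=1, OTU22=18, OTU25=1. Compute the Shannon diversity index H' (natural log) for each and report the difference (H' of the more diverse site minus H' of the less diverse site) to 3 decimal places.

1.187

Sample 1: N=134, proportions 0.11194, 0.12687, 0.14179, 0.1791, 0.10448, 0.10448, 0.09701, 0.13433, giving H' = 2.06002 (working shown to 5 dp, full precision carried).
Sample 2: N=24, proportions 0.125, 0.04167, 0.04167, 0.75, 0.04167, giving H' = 0.87295.
Difference = |2.06002 − 0.87295| = 1.18707, i.e. 1.187 to 3 decimal places.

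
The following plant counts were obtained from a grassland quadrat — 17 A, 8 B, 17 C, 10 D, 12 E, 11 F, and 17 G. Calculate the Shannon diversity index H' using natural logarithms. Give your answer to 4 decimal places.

1.9093

Total N = 17+8+17+10+12+11+17 = 92, so the proportions are 0.184783, 0.086957, 0.184783, 0.108696, 0.130435, 0.119565, 0.184783 (working shown to 6 dp, full precision carried).
Each pᵢ ln pᵢ term: 0.184783×(-1.688575)=-0.312019, 0.086957×(-2.442347)=-0.212378, 0.184783×(-1.688575)=-0.312019, 0.108696×(-2.219203)=-0.241218, 0.130435×(-2.036882)=-0.265680, 0.119565×(-2.123893)=-0.253944, 0.184783×(-1.688575)=-0.312019.
Sum = -1.909278, so H' = 1.9093.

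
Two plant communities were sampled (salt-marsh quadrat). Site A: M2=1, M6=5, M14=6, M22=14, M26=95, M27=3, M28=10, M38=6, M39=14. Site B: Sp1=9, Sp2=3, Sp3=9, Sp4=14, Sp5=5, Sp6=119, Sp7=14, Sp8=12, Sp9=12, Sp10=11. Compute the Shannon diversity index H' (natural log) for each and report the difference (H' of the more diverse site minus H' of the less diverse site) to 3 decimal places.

Site A: N=154, proportions 0.00649, 0.03247, 0.03896, 0.09091, 0.61688, 0.01948, 0.06494, 0.03896, 0.09091, giving H' = 1.38512 (working shown to 5 dp, full precision carried).
Site B: N=208, proportions 0.04327, 0.01442, 0.04327, 0.06731, 0.02404, 0.57212, 0.06731, 0.05769, 0.05769, 0.05288, giving H' = 1.58986.
Difference = |1.38512 − 1.58986| = 0.20474, i.e. 0.205 to 3 decimal places.

0.205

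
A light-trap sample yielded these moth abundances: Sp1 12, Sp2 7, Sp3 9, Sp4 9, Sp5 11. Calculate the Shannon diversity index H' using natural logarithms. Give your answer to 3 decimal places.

Total N = 12+7+9+9+11 = 48, so the proportions are 0.25, 0.14583, 0.1875, 0.1875, 0.22917 (working shown to 5 dp, full precision carried).
Each pᵢ ln pᵢ term: 0.25×(-1.38629)=-0.34657, 0.14583×(-1.92529)=-0.28077, 0.1875×(-1.67398)=-0.31387, 0.1875×(-1.67398)=-0.31387, 0.22917×(-1.47331)=-0.33763.
Sum = -1.59272, so H' = 1.593.

1.593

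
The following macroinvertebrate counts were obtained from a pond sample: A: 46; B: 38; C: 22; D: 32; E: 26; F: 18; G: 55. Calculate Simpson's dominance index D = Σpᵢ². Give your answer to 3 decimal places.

Total N = 46+38+22+32+26+18+55 = 237, so the proportions are 0.19409, 0.16034, 0.09283, 0.13502, 0.1097, 0.07595, 0.23207 (working shown to 5 dp, full precision carried).
D = 0.19409² + 0.16034² + 0.09283² + 0.13502² + 0.1097² + 0.07595² + 0.23207² = 0.03767 + 0.02571 + 0.00862 + 0.01823 + 0.01204 + 0.00577 + 0.05386 = 0.16189.
To 3 decimal places, D = 0.162.

0.162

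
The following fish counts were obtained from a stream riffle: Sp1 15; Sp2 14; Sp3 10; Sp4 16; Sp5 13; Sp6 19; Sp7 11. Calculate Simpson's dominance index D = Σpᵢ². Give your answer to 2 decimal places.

0.15

Total N = 15+14+10+16+13+19+11 = 98, so the proportions are 0.1531, 0.1429, 0.102, 0.1633, 0.1327, 0.1939, 0.1122 (working shown to 4 dp, full precision carried).
D = 0.1531² + 0.1429² + 0.102² + 0.1633² + 0.1327² + 0.1939² + 0.1122² = 0.0234 + 0.0204 + 0.0104 + 0.0267 + 0.0176 + 0.0376 + 0.0126 = 0.1487.
To 2 decimal places, D = 0.15.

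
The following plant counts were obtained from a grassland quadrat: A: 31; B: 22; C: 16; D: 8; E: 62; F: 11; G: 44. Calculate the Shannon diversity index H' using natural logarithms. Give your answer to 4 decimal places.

Total N = 31+22+16+8+62+11+44 = 194, so the proportions are 0.159794, 0.113402, 0.082474, 0.041237, 0.319588, 0.056701, 0.226804 (working shown to 6 dp, full precision carried).
Each pᵢ ln pᵢ term: 0.159794×(-1.833871)=-0.293041, 0.113402×(-2.176816)=-0.246855, 0.082474×(-2.495269)=-0.205795, 0.041237×(-3.188417)=-0.131481, 0.319588×(-1.140724)=-0.364561, 0.056701×(-2.869963)=-0.162730, 0.226804×(-1.483669)=-0.336502.
Sum = -1.740966, so H' = 1.7410.

1.7410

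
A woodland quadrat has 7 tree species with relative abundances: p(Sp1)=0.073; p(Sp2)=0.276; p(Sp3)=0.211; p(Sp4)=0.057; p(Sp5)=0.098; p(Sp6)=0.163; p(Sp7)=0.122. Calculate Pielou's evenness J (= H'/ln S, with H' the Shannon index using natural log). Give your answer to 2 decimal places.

H' = −Σ pᵢ ln pᵢ = −((-0.1911) + (-0.3553) + (-0.3283) + (-0.1633) + (-0.2276) + (-0.2957) + (-0.2567)) = 1.8179 (working shown to 4 dp, full precision carried).
With S = 7 species, ln S = 1.9459, so J = 1.8179/1.9459 = 0.9342, i.e. 0.93 to 2 decimal places.

0.93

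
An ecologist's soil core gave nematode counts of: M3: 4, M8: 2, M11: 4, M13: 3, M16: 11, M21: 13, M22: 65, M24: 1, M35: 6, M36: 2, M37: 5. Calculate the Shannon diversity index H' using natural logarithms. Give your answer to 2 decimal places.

1.59

Total N = 4+2+4+3+11+13+65+1+6+2+5 = 116, so the proportions are 0.0345, 0.0172, 0.0345, 0.0259, 0.0948, 0.1121, 0.5603, 0.0086, 0.0517, 0.0172, 0.0431 (working shown to 4 dp, full precision carried).
Each pᵢ ln pᵢ term: 0.0345×(-3.3673)=-0.1161, 0.0172×(-4.0604)=-0.0700, 0.0345×(-3.3673)=-0.1161, 0.0259×(-3.6550)=-0.0945, 0.0948×(-2.3557)=-0.2234, 0.1121×(-2.1886)=-0.2453, 0.5603×(-0.5792)=-0.3246, 0.0086×(-4.7536)=-0.0410, 0.0517×(-2.9618)=-0.1532, 0.0172×(-4.0604)=-0.0700, 0.0431×(-3.1442)=-0.1355.
Sum = -1.5897, so H' = 1.59.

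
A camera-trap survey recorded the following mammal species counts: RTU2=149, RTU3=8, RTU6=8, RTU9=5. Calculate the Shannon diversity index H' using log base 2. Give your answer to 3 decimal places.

0.731

Total N = 149+8+8+5 = 170, so the proportions are 0.87647, 0.04706, 0.04706, 0.02941 (working shown to 5 dp, full precision carried).
Each pᵢ log₂ pᵢ term: 0.87647×(-0.19022)=-0.16672, 0.04706×(-4.40939)=-0.20750, 0.04706×(-4.40939)=-0.20750, 0.02941×(-5.08746)=-0.14963.
Sum = -0.73136, so H' = 0.731.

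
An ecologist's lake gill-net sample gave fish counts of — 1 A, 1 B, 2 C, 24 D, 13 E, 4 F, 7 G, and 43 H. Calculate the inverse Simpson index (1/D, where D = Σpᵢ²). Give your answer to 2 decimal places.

3.39

Total N = 1+1+2+24+13+4+7+43 = 95, so the proportions are 0.010526, 0.010526, 0.021053, 0.252632, 0.136842, 0.042105, 0.073684, 0.452632 (working shown to 6 dp, full precision carried).
D = 0.010526² + 0.010526² + 0.021053² + 0.252632² + 0.136842² + 0.042105² + 0.073684² + 0.452632² = 0.000111 + 0.000111 + 0.000443 + 0.063823 + 0.018726 + 0.001773 + 0.005429 + 0.204875 = 0.295291.
So 1/D = 3.3865, i.e. 3.39 to 2 decimal places.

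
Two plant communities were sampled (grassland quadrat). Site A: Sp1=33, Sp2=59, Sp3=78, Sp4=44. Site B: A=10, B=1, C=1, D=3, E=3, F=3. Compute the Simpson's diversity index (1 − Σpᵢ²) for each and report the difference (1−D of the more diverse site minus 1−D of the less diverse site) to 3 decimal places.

Site A: N=214, proportions 0.154206, 0.275701, 0.364486, 0.205607, giving 1−D = 0.725085 (working shown to 6 dp, full precision carried).
Site B: N=21, proportions 0.47619, 0.047619, 0.047619, 0.142857, 0.142857, 0.142857, giving 1−D = 0.707483.
Difference = |0.725085 − 0.707483| = 0.017602, i.e. 0.018 to 3 decimal places.

0.018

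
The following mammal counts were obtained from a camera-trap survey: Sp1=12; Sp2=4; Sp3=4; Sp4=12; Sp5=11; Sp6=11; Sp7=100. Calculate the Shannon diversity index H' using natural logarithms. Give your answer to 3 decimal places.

Total N = 12+4+4+12+11+11+100 = 154, so the proportions are 0.07792, 0.02597, 0.02597, 0.07792, 0.07143, 0.07143, 0.64935 (working shown to 5 dp, full precision carried).
Each pᵢ ln pᵢ term: 0.07792×(-2.55205)=-0.19886, 0.02597×(-3.65066)=-0.09482, 0.02597×(-3.65066)=-0.09482, 0.07792×(-2.55205)=-0.19886, 0.07143×(-2.63906)=-0.18850, 0.07143×(-2.63906)=-0.18850, 0.64935×(-0.43178)=-0.28038.
Sum = -1.24475, so H' = 1.245.

1.245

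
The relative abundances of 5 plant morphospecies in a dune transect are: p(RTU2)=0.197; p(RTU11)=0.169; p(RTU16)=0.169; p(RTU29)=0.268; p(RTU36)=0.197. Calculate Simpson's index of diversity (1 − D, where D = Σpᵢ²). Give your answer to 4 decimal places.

0.7934

D = 0.197² + 0.169² + 0.169² + 0.268² + 0.197² = 0.038809 + 0.028561 + 0.028561 + 0.071824 + 0.038809 = 0.206564 (working shown to 6 dp, full precision carried).
So 1 − D = 0.793436, i.e. 0.7934 to 4 decimal places.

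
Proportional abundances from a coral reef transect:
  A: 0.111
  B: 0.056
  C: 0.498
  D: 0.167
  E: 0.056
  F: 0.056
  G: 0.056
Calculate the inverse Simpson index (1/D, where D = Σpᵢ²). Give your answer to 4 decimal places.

3.3249

D = 0.111² + 0.056² + 0.498² + 0.167² + 0.056² + 0.056² + 0.056² = 0.01232100 + 0.00313600 + 0.24800400 + 0.02788900 + 0.00313600 + 0.00313600 + 0.00313600 = 0.30075800 (working shown to 8 dp, full precision carried).
So 1/D = 3.324932, i.e. 3.3249 to 4 decimal places.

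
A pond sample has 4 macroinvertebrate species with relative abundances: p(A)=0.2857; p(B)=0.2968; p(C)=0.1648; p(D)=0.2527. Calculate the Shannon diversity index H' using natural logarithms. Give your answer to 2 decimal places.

1.36

Each pᵢ ln pᵢ term (working shown to 4 dp, full precision carried): 0.2857×(-1.2528)=-0.3579, 0.2968×(-1.2147)=-0.3605, 0.1648×(-1.8030)=-0.2971, 0.2527×(-1.3756)=-0.3476.
Sum = -1.3632, so H' = 1.36.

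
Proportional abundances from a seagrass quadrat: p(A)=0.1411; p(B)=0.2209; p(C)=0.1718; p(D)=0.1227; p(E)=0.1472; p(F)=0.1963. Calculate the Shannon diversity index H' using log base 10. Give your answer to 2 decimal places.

0.77

Each pᵢ log₁₀ pᵢ term (working shown to 4 dp, full precision carried): 0.1411×(-0.8505)=-0.1200, 0.2209×(-0.6558)=-0.1449, 0.1718×(-0.7650)=-0.1314, 0.1227×(-0.9112)=-0.1118, 0.1472×(-0.8321)=-0.1225, 0.1963×(-0.7071)=-0.1388.
Sum = -0.7694, so H' = 0.77.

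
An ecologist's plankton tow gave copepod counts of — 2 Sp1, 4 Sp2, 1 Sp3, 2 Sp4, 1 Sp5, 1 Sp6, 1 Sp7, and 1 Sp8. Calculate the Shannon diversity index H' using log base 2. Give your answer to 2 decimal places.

2.78

Total N = 2+4+1+2+1+1+1+1 = 13, so the proportions are 0.1538, 0.3077, 0.0769, 0.1538, 0.0769, 0.0769, 0.0769, 0.0769 (working shown to 4 dp, full precision carried).
Each pᵢ log₂ pᵢ term: 0.1538×(-2.7004)=-0.4155, 0.3077×(-1.7004)=-0.5232, 0.0769×(-3.7004)=-0.2846, 0.1538×(-2.7004)=-0.4155, 0.0769×(-3.7004)=-0.2846, 0.0769×(-3.7004)=-0.2846, 0.0769×(-3.7004)=-0.2846, 0.0769×(-3.7004)=-0.2846.
Sum = -2.7774, so H' = 2.78.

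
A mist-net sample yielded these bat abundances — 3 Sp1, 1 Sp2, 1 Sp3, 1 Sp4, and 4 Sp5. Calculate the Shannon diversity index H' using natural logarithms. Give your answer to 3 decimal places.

1.418

Total N = 3+1+1+1+4 = 10, so the proportions are 0.3, 0.1, 0.1, 0.1, 0.4 (working shown to 5 dp, full precision carried).
Each pᵢ ln pᵢ term: 0.3×(-1.20397)=-0.36119, 0.1×(-2.30259)=-0.23026, 0.1×(-2.30259)=-0.23026, 0.1×(-2.30259)=-0.23026, 0.4×(-0.91629)=-0.36652.
Sum = -1.41848, so H' = 1.418.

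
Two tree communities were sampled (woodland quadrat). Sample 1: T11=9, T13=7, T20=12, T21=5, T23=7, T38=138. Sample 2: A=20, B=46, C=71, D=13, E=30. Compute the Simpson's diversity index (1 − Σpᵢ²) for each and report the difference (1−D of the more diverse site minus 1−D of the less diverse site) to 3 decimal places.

0.346

Sample 1: N=178, proportions 0.05056, 0.03933, 0.06742, 0.02809, 0.03933, 0.77528, giving 1−D = 0.38796 (working shown to 5 dp, full precision carried).
Sample 2: N=180, proportions 0.11111, 0.25556, 0.39444, 0.07222, 0.16667, giving 1−D = 0.73377.
Difference = |0.38796 − 0.73377| = 0.34581, i.e. 0.346 to 3 decimal places.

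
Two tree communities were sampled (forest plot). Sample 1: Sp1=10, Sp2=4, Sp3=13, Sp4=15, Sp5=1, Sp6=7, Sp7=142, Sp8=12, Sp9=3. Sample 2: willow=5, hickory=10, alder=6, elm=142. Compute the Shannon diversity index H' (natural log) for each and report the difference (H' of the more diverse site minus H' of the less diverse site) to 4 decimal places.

Sample 1: N=207, proportions 0.0483092, 0.0193237, 0.0628019, 0.0724638, 0.0048309, 0.0338164, 0.6859903, 0.057971, 0.0144928, giving H' = 1.2119475 (working shown to 7 dp, full precision carried).
Sample 2: N=163, proportions 0.0306748, 0.0613497, 0.0368098, 0.8711656, giving H' = 0.5198174.
Difference = |1.2119475 − 0.5198174| = 0.6921301, i.e. 0.6921 to 4 decimal places.

0.6921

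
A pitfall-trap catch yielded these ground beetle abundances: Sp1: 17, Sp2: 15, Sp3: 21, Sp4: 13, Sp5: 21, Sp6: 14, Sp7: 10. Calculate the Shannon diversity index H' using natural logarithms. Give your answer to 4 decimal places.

Total N = 17+15+21+13+21+14+10 = 111, so the proportions are 0.153153, 0.135135, 0.189189, 0.117117, 0.189189, 0.126126, 0.09009 (working shown to 6 dp, full precision carried).
Each pᵢ ln pᵢ term: 0.153153×(-1.876317)=-0.287364, 0.135135×(-2.001480)=-0.270470, 0.189189×(-1.665008)=-0.315001, 0.117117×(-2.144581)=-0.251167, 0.189189×(-1.665008)=-0.315001, 0.126126×(-2.070473)=-0.261141, 0.09009×(-2.406945)=-0.216842.
Sum = -1.916987, so H' = 1.9170.

1.9170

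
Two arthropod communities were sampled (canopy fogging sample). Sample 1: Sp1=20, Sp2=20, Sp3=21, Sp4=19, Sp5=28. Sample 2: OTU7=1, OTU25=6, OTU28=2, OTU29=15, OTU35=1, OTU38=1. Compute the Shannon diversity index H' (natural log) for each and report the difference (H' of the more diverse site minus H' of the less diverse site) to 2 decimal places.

Sample 1: N=108, proportions 0.1852, 0.1852, 0.1944, 0.1759, 0.2593, giving H' = 1.5987 (working shown to 4 dp, full precision carried).
Sample 2: N=26, proportions 0.0385, 0.2308, 0.0769, 0.5769, 0.0385, 0.0385, giving H' = 1.2290.
Difference = |1.5987 − 1.2290| = 0.3697, i.e. 0.37 to 2 decimal places.

0.37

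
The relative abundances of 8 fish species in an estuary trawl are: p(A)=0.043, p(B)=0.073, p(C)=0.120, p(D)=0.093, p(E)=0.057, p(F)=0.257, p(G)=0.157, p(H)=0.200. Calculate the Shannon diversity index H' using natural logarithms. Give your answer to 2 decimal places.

Each pᵢ ln pᵢ term (working shown to 4 dp, full precision carried): 0.043×(-3.1466)=-0.1353, 0.073×(-2.6173)=-0.1911, 0.12×(-2.1203)=-0.2544, 0.093×(-2.3752)=-0.2209, 0.057×(-2.8647)=-0.1633, 0.257×(-1.3587)=-0.3492, 0.157×(-1.8515)=-0.2907, 0.2×(-1.6094)=-0.3219.
Sum = -1.9267, so H' = 1.93.

1.93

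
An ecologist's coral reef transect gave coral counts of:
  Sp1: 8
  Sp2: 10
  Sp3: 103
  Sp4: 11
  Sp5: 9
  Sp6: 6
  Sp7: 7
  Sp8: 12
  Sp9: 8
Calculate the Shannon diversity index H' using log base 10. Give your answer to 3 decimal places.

Total N = 8+10+103+11+9+6+7+12+8 = 174, so the proportions are 0.04598, 0.05747, 0.59195, 0.06322, 0.05172, 0.03448, 0.04023, 0.06897, 0.04598 (working shown to 5 dp, full precision carried).
Each pᵢ log₁₀ pᵢ term: 0.04598×(-1.33746)=-0.06149, 0.05747×(-1.24055)=-0.07130, 0.59195×(-0.22771)=-0.13480, 0.06322×(-1.19916)=-0.07581, 0.05172×(-1.28631)=-0.06653, 0.03448×(-1.46240)=-0.05043, 0.04023×(-1.39545)=-0.05614, 0.06897×(-1.16137)=-0.08009, 0.04598×(-1.33746)=-0.06149.
Sum = -0.65808, so H' = 0.658.

0.658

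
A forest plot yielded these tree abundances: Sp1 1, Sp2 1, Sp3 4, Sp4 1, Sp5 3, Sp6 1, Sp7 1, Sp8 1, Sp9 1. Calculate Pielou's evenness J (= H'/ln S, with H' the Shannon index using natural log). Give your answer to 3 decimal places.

0.914

Total N = 1+1+4+1+3+1+1+1+1 = 14, so the proportions are 0.07143, 0.07143, 0.28571, 0.07143, 0.21429, 0.07143, 0.07143, 0.07143, 0.07143 (working shown to 5 dp, full precision carried).
H' = −Σ pᵢ ln pᵢ = −((-0.18850) + (-0.18850) + (-0.35793) + (-0.18850) + (-0.33010) + (-0.18850) + (-0.18850) + (-0.18850) + (-0.18850)) = 2.00756.
With S = 9 species, ln S = 2.19722, so J = 2.00756/2.19722 = 0.91368, i.e. 0.914 to 3 decimal places.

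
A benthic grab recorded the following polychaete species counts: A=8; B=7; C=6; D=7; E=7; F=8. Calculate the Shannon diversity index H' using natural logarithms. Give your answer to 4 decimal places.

1.7871

Total N = 8+7+6+7+7+8 = 43, so the proportions are 0.186047, 0.162791, 0.139535, 0.162791, 0.162791, 0.186047 (working shown to 6 dp, full precision carried).
Each pᵢ ln pᵢ term: 0.186047×(-1.681759)=-0.312885, 0.162791×(-1.815290)=-0.295512, 0.139535×(-1.969441)=-0.274806, 0.162791×(-1.815290)=-0.295512, 0.162791×(-1.815290)=-0.295512, 0.186047×(-1.681759)=-0.312885.
Sum = -1.787113, so H' = 1.7871.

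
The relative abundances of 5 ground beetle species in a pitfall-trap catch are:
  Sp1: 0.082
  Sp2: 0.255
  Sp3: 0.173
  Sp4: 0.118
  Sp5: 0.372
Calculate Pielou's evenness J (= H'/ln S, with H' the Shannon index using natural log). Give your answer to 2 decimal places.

H' = −Σ pᵢ ln pᵢ = −((-0.2051) + (-0.3485) + (-0.3035) + (-0.2522) + (-0.3679)) = 1.4771 (working shown to 4 dp, full precision carried).
With S = 5 species, ln S = 1.6094, so J = 1.4771/1.6094 = 0.9178, i.e. 0.92 to 2 decimal places.

0.92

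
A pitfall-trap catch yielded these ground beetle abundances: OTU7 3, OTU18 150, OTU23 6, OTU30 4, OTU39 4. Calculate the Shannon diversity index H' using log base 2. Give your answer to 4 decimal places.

0.6736

Total N = 3+150+6+4+4 = 167, so the proportions are 0.017964, 0.898204, 0.035928, 0.023952, 0.023952 (working shown to 6 dp, full precision carried).
Each pᵢ log₂ pᵢ term: 0.017964×(-5.798742)=-0.104169, 0.898204×(-0.154886)=-0.139119, 0.035928×(-4.798742)=-0.172410, 0.023952×(-5.383704)=-0.128951, 0.023952×(-5.383704)=-0.128951.
Sum = -0.673600, so H' = 0.6736.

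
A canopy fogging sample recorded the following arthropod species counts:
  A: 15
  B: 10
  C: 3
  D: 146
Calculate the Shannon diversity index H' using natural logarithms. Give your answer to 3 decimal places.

Total N = 15+10+3+146 = 174, so the proportions are 0.08621, 0.05747, 0.01724, 0.83908 (working shown to 5 dp, full precision carried).
Each pᵢ ln pᵢ term: 0.08621×(-2.45101)=-0.21129, 0.05747×(-2.85647)=-0.16416, 0.01724×(-4.06044)=-0.07001, 0.83908×(-0.17545)=-0.14722.
Sum = -0.59268, so H' = 0.593.

0.593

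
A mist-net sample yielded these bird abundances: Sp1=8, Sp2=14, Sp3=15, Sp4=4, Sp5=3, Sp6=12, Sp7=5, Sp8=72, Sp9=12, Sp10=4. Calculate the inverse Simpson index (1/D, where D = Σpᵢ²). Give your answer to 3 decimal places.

3.686

Total N = 8+14+15+4+3+12+5+72+12+4 = 149, so the proportions are 0.0536913, 0.0939597, 0.1006711, 0.0268456, 0.0201342, 0.0805369, 0.033557, 0.4832215, 0.0805369, 0.0268456 (working shown to 7 dp, full precision carried).
D = 0.0536913² + 0.0939597² + 0.1006711² + 0.0268456² + 0.0201342² + 0.0805369² + 0.033557² + 0.4832215² + 0.0805369² + 0.0268456² = 0.0028828 + 0.0088284 + 0.0101347 + 0.0007207 + 0.0004054 + 0.0064862 + 0.0011261 + 0.2335030 + 0.0064862 + 0.0007207 = 0.2712941.
So 1/D = 3.68604, i.e. 3.686 to 3 decimal places.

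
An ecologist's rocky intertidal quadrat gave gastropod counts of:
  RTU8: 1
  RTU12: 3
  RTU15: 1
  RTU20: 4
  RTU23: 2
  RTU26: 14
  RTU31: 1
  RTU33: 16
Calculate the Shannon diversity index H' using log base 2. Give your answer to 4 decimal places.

2.2481

Total N = 1+3+1+4+2+14+1+16 = 42, so the proportions are 0.02381, 0.071429, 0.02381, 0.095238, 0.047619, 0.333333, 0.02381, 0.380952 (working shown to 6 dp, full precision carried).
Each pᵢ log₂ pᵢ term: 0.02381×(-5.392317)=-0.128389, 0.071429×(-3.807355)=-0.271954, 0.02381×(-5.392317)=-0.128389, 0.095238×(-3.392317)=-0.323078, 0.047619×(-4.392317)=-0.209158, 0.333333×(-1.584963)=-0.528321, 0.02381×(-5.392317)=-0.128389, 0.380952×(-1.392317)=-0.530407.
Sum = -2.248083, so H' = 2.2481.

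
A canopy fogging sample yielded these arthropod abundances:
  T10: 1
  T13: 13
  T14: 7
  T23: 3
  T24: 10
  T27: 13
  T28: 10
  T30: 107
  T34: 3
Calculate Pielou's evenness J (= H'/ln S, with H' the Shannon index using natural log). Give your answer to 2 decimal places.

0.60

Total N = 1+13+7+3+10+13+10+107+3 = 167, so the proportions are 0.006, 0.0778, 0.0419, 0.018, 0.0599, 0.0778, 0.0599, 0.6407, 0.018 (working shown to 4 dp, full precision carried).
H' = −Σ pᵢ ln pᵢ = −((-0.0306) + (-0.1987) + (-0.1330) + (-0.0722) + (-0.1686) + (-0.1987) + (-0.1686) + (-0.2852) + (-0.0722)) = 1.3279.
With S = 9 species, ln S = 2.1972, so J = 1.3279/2.1972 = 0.6044, i.e. 0.60 to 2 decimal places.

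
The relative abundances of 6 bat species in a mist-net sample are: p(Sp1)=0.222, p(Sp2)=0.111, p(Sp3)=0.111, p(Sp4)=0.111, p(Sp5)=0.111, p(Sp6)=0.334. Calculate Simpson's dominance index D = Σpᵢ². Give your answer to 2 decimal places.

D = 0.222² + 0.111² + 0.111² + 0.111² + 0.111² + 0.334² = 0.0493 + 0.0123 + 0.0123 + 0.0123 + 0.0123 + 0.1116 = 0.2101 (working shown to 4 dp, full precision carried).
To 2 decimal places, D = 0.21.

0.21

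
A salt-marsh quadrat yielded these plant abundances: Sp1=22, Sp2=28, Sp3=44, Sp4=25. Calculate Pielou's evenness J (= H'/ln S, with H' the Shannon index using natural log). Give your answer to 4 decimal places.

0.9725

Total N = 22+28+44+25 = 119, so the proportions are 0.184874, 0.235294, 0.369748, 0.210084 (working shown to 6 dp, full precision carried).
H' = −Σ pᵢ ln pᵢ = −((-0.312082) + (-0.340452) + (-0.367875) + (-0.327783)) = 1.348192.
With S = 4 species, ln S = 1.386294, so J = 1.348192/1.386294 = 0.972515, i.e. 0.9725 to 4 decimal places.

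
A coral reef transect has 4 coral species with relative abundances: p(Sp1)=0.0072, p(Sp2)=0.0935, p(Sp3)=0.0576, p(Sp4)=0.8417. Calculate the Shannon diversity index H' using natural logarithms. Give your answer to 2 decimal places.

Each pᵢ ln pᵢ term (working shown to 4 dp, full precision carried): 0.0072×(-4.9337)=-0.0355, 0.0935×(-2.3698)=-0.2216, 0.0576×(-2.8542)=-0.1644, 0.8417×(-0.1723)=-0.1451.
Sum = -0.5666, so H' = 0.57.

0.57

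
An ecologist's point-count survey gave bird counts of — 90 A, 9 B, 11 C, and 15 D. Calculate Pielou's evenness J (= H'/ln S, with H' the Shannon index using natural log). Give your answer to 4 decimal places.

0.6451

Total N = 90+9+11+15 = 125, so the proportions are 0.72, 0.072, 0.088, 0.12 (working shown to 6 dp, full precision carried).
H' = −Σ pᵢ ln pᵢ = −((-0.236523) + (-0.189438) + (-0.213877) + (-0.254432)) = 0.894270.
With S = 4 species, ln S = 1.386294, so J = 0.894270/1.386294 = 0.645079, i.e. 0.6451 to 4 decimal places.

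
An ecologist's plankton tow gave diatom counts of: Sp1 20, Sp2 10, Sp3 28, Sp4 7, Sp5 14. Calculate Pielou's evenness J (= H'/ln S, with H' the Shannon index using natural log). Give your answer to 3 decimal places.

Total N = 20+10+28+7+14 = 79, so the proportions are 0.25316, 0.12658, 0.35443, 0.08861, 0.17722 (working shown to 5 dp, full precision carried).
H' = −Σ pᵢ ln pᵢ = −((-0.34778) + (-0.26163) + (-0.36763) + (-0.21474) + (-0.30665)) = 1.49843.
With S = 5 species, ln S = 1.60944, so J = 1.49843/1.60944 = 0.93103, i.e. 0.931 to 3 decimal places.

0.931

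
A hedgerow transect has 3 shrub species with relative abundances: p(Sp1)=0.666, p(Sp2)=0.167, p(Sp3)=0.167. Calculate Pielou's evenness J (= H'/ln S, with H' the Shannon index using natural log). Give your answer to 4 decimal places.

H' = −Σ pᵢ ln pᵢ = −((-0.270706) + (-0.298890) + (-0.298890)) = 0.868486 (working shown to 6 dp, full precision carried).
With S = 3 species, ln S = 1.098612, so J = 0.868486/1.098612 = 0.790530, i.e. 0.7905 to 4 decimal places.

0.7905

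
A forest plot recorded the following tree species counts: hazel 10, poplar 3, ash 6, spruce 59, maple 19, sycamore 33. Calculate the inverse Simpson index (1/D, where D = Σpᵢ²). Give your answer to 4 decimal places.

Total N = 10+3+6+59+19+33 = 130, so the proportions are 0.07692308, 0.02307692, 0.04615385, 0.45384615, 0.14615385, 0.25384615 (working shown to 8 dp, full precision carried).
D = 0.07692308² + 0.02307692² + 0.04615385² + 0.45384615² + 0.14615385² + 0.25384615² = 0.00591716 + 0.00053254 + 0.00213018 + 0.20597633 + 0.02136095 + 0.06443787 = 0.30035503.
So 1/D = 3.329393, i.e. 3.3294 to 4 decimal places.

3.3294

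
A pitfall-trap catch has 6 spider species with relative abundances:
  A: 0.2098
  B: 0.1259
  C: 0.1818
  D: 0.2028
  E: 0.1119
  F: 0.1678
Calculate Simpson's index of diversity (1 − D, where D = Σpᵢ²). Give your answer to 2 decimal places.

D = 0.2098² + 0.1259² + 0.1818² + 0.2028² + 0.1119² + 0.1678² = 0.0440 + 0.0159 + 0.0331 + 0.0411 + 0.0125 + 0.0282 = 0.1747 (working shown to 4 dp, full precision carried).
So 1 − D = 0.8253, i.e. 0.83 to 2 decimal places.

0.83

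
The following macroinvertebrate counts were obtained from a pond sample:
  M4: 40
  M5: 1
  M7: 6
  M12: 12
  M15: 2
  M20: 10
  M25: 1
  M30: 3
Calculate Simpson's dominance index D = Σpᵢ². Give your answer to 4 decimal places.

0.3369

Total N = 40+1+6+12+2+10+1+3 = 75, so the proportions are 0.533333, 0.013333, 0.08, 0.16, 0.026667, 0.133333, 0.013333, 0.04 (working shown to 6 dp, full precision carried).
D = 0.533333² + 0.013333² + 0.08² + 0.16² + 0.026667² + 0.133333² + 0.013333² + 0.04² = 0.284444 + 0.000178 + 0.006400 + 0.025600 + 0.000711 + 0.017778 + 0.000178 + 0.001600 = 0.336889.
To 4 decimal places, D = 0.3369.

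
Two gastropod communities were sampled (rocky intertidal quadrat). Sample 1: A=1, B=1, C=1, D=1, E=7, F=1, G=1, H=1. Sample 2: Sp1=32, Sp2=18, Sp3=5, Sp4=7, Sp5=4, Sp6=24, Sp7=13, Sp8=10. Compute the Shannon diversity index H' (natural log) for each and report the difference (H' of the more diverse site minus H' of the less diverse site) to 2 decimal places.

Sample 1: N=14, proportions 0.0714, 0.0714, 0.0714, 0.0714, 0.5, 0.0714, 0.0714, 0.0714, giving H' = 1.6661 (working shown to 4 dp, full precision carried).
Sample 2: N=113, proportions 0.2832, 0.1593, 0.0442, 0.0619, 0.0354, 0.2124, 0.115, 0.0885, giving H' = 1.8709.
Difference = |1.6661 − 1.8709| = 0.2048, i.e. 0.20 to 2 decimal places.

0.20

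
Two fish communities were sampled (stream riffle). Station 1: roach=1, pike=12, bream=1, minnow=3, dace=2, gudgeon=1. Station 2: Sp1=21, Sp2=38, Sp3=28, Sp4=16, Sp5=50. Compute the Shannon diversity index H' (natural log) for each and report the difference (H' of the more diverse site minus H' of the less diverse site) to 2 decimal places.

0.26

Station 1: N=20, proportions 0.05, 0.6, 0.05, 0.15, 0.1, 0.05, giving H' = 1.2707 (working shown to 4 dp, full precision carried).
Station 2: N=153, proportions 0.1373, 0.2484, 0.183, 0.1046, 0.3268, giving H' = 1.5309.
Difference = |1.2707 − 1.5309| = 0.2602, i.e. 0.26 to 2 decimal places.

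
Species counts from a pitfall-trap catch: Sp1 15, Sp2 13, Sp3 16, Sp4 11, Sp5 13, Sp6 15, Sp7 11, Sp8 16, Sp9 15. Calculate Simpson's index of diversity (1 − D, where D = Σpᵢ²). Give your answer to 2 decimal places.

Total N = 15+13+16+11+13+15+11+16+15 = 125, so the proportions are 0.12, 0.104, 0.128, 0.088, 0.104, 0.12, 0.088, 0.128, 0.12 (working shown to 4 dp, full precision carried).
D = 0.12² + 0.104² + 0.128² + 0.088² + 0.104² + 0.12² + 0.088² + 0.128² + 0.12² = 0.0144 + 0.0108 + 0.0164 + 0.0077 + 0.0108 + 0.0144 + 0.0077 + 0.0164 + 0.0144 = 0.1131.
So 1 − D = 0.8869, i.e. 0.89 to 2 decimal places.

0.89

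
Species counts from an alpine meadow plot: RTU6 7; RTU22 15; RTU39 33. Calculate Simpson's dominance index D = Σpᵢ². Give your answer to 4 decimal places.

0.4506

Total N = 7+15+33 = 55, so the proportions are 0.127273, 0.272727, 0.6 (working shown to 6 dp, full precision carried).
D = 0.127273² + 0.272727² + 0.6² = 0.016198 + 0.074380 + 0.360000 = 0.450579.
To 4 decimal places, D = 0.4506.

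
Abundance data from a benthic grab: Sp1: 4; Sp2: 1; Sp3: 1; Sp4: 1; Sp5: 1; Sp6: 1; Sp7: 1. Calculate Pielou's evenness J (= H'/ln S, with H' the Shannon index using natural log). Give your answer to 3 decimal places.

Total N = 4+1+1+1+1+1+1 = 10, so the proportions are 0.4, 0.1, 0.1, 0.1, 0.1, 0.1, 0.1 (working shown to 5 dp, full precision carried).
H' = −Σ pᵢ ln pᵢ = −((-0.36652) + (-0.23026) + (-0.23026) + (-0.23026) + (-0.23026) + (-0.23026) + (-0.23026)) = 1.74807.
With S = 7 species, ln S = 1.94591, so J = 1.74807/1.94591 = 0.89833, i.e. 0.898 to 3 decimal places.

0.898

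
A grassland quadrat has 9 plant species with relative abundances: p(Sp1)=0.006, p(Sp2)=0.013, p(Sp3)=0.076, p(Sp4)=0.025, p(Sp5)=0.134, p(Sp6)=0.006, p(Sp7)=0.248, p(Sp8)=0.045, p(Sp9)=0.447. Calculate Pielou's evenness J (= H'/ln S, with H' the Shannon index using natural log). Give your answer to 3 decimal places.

0.692

H' = −Σ pᵢ ln pᵢ = −((-0.03070) + (-0.05646) + (-0.19585) + (-0.09222) + (-0.26933) + (-0.03070) + (-0.34579) + (-0.13955) + (-0.35992)) = 1.52052 (working shown to 5 dp, full precision carried).
With S = 9 species, ln S = 2.19722, so J = 1.52052/2.19722 = 0.69202, i.e. 0.692 to 3 decimal places.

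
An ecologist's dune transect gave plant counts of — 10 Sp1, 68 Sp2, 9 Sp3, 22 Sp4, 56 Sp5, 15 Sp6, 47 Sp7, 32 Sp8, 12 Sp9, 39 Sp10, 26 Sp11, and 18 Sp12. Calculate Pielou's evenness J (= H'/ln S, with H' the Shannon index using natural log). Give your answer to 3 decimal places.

Total N = 10+68+9+22+56+15+47+32+12+39+26+18 = 354, so the proportions are 0.02825, 0.19209, 0.02542, 0.06215, 0.15819, 0.04237, 0.13277, 0.0904, 0.0339, 0.11017, 0.07345, 0.05085 (working shown to 5 dp, full precision carried).
H' = −Σ pᵢ ln pᵢ = −((-0.10075) + (-0.31691) + (-0.09336) + (-0.17266) + (-0.29170) + (-0.13395) + (-0.26808) + (-0.21727) + (-0.11473) + (-0.24300) + (-0.19178) + (-0.15147)) = 2.29566.
With S = 12 species, ln S = 2.48491, so J = 2.29566/2.48491 = 0.92384, i.e. 0.924 to 3 decimal places.

0.924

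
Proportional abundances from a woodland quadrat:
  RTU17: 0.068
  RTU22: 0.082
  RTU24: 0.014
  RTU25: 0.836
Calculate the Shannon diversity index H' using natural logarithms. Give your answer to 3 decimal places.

Each pᵢ ln pᵢ term (working shown to 5 dp, full precision carried): 0.068×(-2.68825)=-0.18280, 0.082×(-2.50104)=-0.20508, 0.014×(-4.26870)=-0.05976, 0.836×(-0.17913)=-0.14975.
Sum = -0.59740, so H' = 0.597.

0.597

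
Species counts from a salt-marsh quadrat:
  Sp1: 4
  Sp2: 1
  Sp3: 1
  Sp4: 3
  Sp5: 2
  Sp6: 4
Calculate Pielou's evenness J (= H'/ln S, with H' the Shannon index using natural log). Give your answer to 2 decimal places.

Total N = 4+1+1+3+2+4 = 15, so the proportions are 0.2667, 0.0667, 0.0667, 0.2, 0.1333, 0.2667 (working shown to 4 dp, full precision carried).
H' = −Σ pᵢ ln pᵢ = −((-0.3525) + (-0.1805) + (-0.1805) + (-0.3219) + (-0.2687) + (-0.3525)) = 1.6566.
With S = 6 species, ln S = 1.7918, so J = 1.6566/1.7918 = 0.9245, i.e. 0.92 to 2 decimal places.

0.92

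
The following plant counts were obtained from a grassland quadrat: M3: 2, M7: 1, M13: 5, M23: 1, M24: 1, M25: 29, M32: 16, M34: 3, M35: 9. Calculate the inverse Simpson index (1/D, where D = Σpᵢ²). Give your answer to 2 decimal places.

3.68

Total N = 2+1+5+1+1+29+16+3+9 = 67, so the proportions are 0.029851, 0.014925, 0.074627, 0.014925, 0.014925, 0.432836, 0.238806, 0.044776, 0.134328 (working shown to 6 dp, full precision carried).
D = 0.029851² + 0.014925² + 0.074627² + 0.014925² + 0.014925² + 0.432836² + 0.238806² + 0.044776² + 0.134328² = 0.000891 + 0.000223 + 0.005569 + 0.000223 + 0.000223 + 0.187347 + 0.057028 + 0.002005 + 0.018044 = 0.271553.
So 1/D = 3.6825, i.e. 3.68 to 2 decimal places.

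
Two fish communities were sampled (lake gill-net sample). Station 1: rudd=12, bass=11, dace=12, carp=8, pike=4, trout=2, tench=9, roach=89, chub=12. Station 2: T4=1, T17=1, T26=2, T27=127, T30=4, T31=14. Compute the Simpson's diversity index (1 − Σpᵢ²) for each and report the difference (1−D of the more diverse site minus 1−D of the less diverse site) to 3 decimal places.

0.395

Station 1: N=159, proportions 0.07547, 0.06918, 0.07547, 0.05031, 0.02516, 0.01258, 0.0566, 0.55975, 0.07547, giving 1−D = 0.65828 (working shown to 5 dp, full precision carried).
Station 2: N=149, proportions 0.00671, 0.00671, 0.01342, 0.85235, 0.02685, 0.09396, giving 1−D = 0.26368.
Difference = |0.65828 − 0.26368| = 0.39460, i.e. 0.395 to 3 decimal places.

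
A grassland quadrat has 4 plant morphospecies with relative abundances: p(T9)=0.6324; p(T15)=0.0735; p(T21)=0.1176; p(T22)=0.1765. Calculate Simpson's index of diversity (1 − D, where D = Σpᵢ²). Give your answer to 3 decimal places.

D = 0.6324² + 0.0735² + 0.1176² + 0.1765² = 0.39993 + 0.00540 + 0.01383 + 0.03115 = 0.45031 (working shown to 5 dp, full precision carried).
So 1 − D = 0.54969, i.e. 0.550 to 3 decimal places.

0.550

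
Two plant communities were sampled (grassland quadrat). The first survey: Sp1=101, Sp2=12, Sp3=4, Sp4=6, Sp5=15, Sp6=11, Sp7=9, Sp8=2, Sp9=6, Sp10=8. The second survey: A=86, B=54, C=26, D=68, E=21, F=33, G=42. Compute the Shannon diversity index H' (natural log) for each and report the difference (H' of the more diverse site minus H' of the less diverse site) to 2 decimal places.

The first survey: N=174, proportions 0.5805, 0.069, 0.023, 0.0345, 0.0862, 0.0632, 0.0517, 0.0115, 0.0345, 0.046, giving H' = 1.5511 (working shown to 4 dp, full precision carried).
The second survey: N=330, proportions 0.2606, 0.1636, 0.0788, 0.2061, 0.0636, 0.1, 0.1273, giving H' = 1.8403.
Difference = |1.5511 − 1.8403| = 0.2892, i.e. 0.29 to 2 decimal places.

0.29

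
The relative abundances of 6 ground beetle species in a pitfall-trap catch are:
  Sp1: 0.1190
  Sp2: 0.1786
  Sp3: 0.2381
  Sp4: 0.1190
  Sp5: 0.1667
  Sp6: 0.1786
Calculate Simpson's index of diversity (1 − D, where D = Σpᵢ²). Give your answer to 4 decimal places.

D = 0.119² + 0.1786² + 0.2381² + 0.119² + 0.1667² + 0.1786² = 0.014161 + 0.031898 + 0.056692 + 0.014161 + 0.027789 + 0.031898 = 0.176598 (working shown to 6 dp, full precision carried).
So 1 − D = 0.823402, i.e. 0.8234 to 4 decimal places.

0.8234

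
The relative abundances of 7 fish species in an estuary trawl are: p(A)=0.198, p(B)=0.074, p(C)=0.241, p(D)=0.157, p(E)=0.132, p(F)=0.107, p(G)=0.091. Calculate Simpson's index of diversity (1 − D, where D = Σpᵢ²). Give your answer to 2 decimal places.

0.84

D = 0.198² + 0.074² + 0.241² + 0.157² + 0.132² + 0.107² + 0.091² = 0.0392 + 0.0055 + 0.0581 + 0.0246 + 0.0174 + 0.0114 + 0.0083 = 0.1646 (working shown to 4 dp, full precision carried).
So 1 − D = 0.8354, i.e. 0.84 to 2 decimal places.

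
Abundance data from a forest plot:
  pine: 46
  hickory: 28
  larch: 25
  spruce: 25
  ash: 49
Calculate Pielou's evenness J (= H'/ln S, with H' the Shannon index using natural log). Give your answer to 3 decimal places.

Total N = 46+28+25+25+49 = 173, so the proportions are 0.2659, 0.16185, 0.14451, 0.14451, 0.28324 (working shown to 5 dp, full precision carried).
H' = −Σ pᵢ ln pᵢ = −((-0.35222) + (-0.29474) + (-0.27954) + (-0.27954) + (-0.35730)) = 1.56334.
With S = 5 species, ln S = 1.60944, so J = 1.56334/1.60944 = 0.97136, i.e. 0.971 to 3 decimal places.

0.971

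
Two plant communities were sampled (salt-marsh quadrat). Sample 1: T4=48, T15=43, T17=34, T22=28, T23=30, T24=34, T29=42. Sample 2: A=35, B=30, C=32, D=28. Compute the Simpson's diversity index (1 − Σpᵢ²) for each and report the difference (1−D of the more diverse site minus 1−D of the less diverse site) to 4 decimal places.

0.1039

Sample 1: N=259, proportions 0.185328, 0.166023, 0.131274, 0.108108, 0.11583, 0.131274, 0.162162, giving 1−D = 0.852223 (working shown to 6 dp, full precision carried).
Sample 2: N=125, proportions 0.28, 0.24, 0.256, 0.224, giving 1−D = 0.748288.
Difference = |0.852223 − 0.748288| = 0.103935, i.e. 0.1039 to 4 decimal places.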